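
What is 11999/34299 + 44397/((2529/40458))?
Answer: 6845374262605/9638019 ≈ 7.1025e+5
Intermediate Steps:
11999/34299 + 44397/((2529/40458)) = 11999*(1/34299) + 44397/((2529*(1/40458))) = 11999/34299 + 44397/(843/13486) = 11999/34299 + 44397*(13486/843) = 11999/34299 + 199579314/281 = 6845374262605/9638019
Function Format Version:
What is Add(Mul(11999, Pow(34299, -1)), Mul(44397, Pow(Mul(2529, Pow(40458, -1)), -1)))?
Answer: Rational(6845374262605, 9638019) ≈ 7.1025e+5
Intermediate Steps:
Add(Mul(11999, Pow(34299, -1)), Mul(44397, Pow(Mul(2529, Pow(40458, -1)), -1))) = Add(Mul(11999, Rational(1, 34299)), Mul(44397, Pow(Mul(2529, Rational(1, 40458)), -1))) = Add(Rational(11999, 34299), Mul(44397, Pow(Rational(843, 13486), -1))) = Add(Rational(11999, 34299), Mul(44397, Rational(13486, 843))) = Add(Rational(11999, 34299), Rational(199579314, 281)) = Rational(6845374262605, 9638019)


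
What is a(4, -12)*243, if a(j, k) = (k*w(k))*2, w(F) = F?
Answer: 69984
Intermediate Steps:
a(j, k) = 2*k² (a(j, k) = (k*k)*2 = k²*2 = 2*k²)
a(4, -12)*243 = (2*(-12)²)*243 = (2*144)*243 = 288*243 = 69984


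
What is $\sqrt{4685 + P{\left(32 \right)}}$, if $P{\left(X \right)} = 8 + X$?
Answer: $15 \sqrt{21} \approx 68.739$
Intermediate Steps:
$\sqrt{4685 + P{\left(32 \right)}} = \sqrt{4685 + \left(8 + 32\right)} = \sqrt{4685 + 40} = \sqrt{4725} = 15 \sqrt{21}$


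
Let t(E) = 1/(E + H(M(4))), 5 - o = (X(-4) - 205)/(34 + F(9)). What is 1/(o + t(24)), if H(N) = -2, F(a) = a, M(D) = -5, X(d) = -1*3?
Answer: 946/9349 ≈ 0.10119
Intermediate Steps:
X(d) = -3
o = 423/43 (o = 5 - (-3 - 205)/(34 + 9) = 5 - (-208)/43 = 5 - 1*(-208/43) = 5 + 208/43 = 423/43 ≈ 9.8372)
t(E) = 1/(-2 + E) (t(E) = 1/(E - 2) = 1/(-2 + E))
1/(o + t(24)) = 1/(423/43 + 1/(-2 + 24)) = 1/(423/43 + 1/22) = 1/(9349/946) = 946/9349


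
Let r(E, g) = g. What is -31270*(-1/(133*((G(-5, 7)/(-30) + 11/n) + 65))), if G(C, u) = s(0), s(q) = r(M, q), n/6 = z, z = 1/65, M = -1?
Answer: 37524/29393 ≈ 1.2766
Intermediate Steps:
z = 1/65 ≈ 0.015385
n = 6/65 (n = 6*(1/65) = 6/65 ≈ 0.092308)
s(q) = q
G(C, u) = 0
-31270*(-1/(133*((G(-5, 7)/(-30) + 11/n) + 65))) = -31270*(-1/(133*((0/(-30) + 11/(6/65)) + 65))) = -31270*(-1/(133*((0*(-1/30) + 11*(65/6)) + 65))) = -31270*(-1/(133*((0 + 715/6) + 65))) = -31270*(-1/(133*(715/6 + 65))) = -31270/((1105/6)*(-133)) = -31270/(-146965/6) = -31270*(-6/146965) = 37524/29393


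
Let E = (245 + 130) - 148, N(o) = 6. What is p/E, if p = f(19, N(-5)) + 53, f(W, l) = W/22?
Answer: 1185/4994 ≈ 0.23728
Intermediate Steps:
f(W, l) = W/22 (f(W, l) = W*(1/22) = W/22)
p = 1185/22 (p = (1/22)*19 + 53 = 19/22 + 53 = 1185/22 ≈ 53.864)
E = 227 (E = 375 - 148 = 227)
p/E = (1185/22)/227 = (1185/22)*(1/227) = 1185/4994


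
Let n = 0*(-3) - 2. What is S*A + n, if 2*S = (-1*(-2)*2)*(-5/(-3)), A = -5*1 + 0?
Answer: -56/3 ≈ -18.667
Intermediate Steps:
n = -2 (n = 0 - 2 = -2)
A = -5 (A = -5 + 0 = -5)
S = 10/3 (S = ((-1*(-2)*2)*(-5/(-3)))/2 = ((2*2)*(-5*(-⅓)))/2 = (4*(5/3))/2 = (½)*(20/3) = 10/3 ≈ 3.3333)
S*A + n = (10/3)*(-5) - 2 = -50/3 - 2 = -56/3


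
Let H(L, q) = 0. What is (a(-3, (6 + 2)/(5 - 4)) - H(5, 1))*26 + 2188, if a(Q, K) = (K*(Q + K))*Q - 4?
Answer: -1036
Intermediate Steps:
a(Q, K) = -4 + K*Q*(K + Q) (a(Q, K) = (K*(K + Q))*Q - 4 = K*Q*(K + Q) - 4 = -4 + K*Q*(K + Q))
(a(-3, (6 + 2)/(5 - 4)) - H(5, 1))*26 + 2188 = ((-4 + ((6 + 2)/(5 - 4))*(-3)**2 - 3*(6 + 2)**2/(5 - 4)**2) - 1*0)*26 + 2188 = ((-4 + (8/1)*9 - 3*(8/1)**2) + 0)*26 + 2188 = ((-4 + (8*1)*9 - 3*(8*1)**2) + 0)*26 + 2188 = ((-4 + 8*9 - 3*8**2) + 0)*26 + 2188 = ((-4 + 72 - 3*64) + 0)*26 + 2188 = ((-4 + 72 - 192) + 0)*26 + 2188 = (-124 + 0)*26 + 2188 = -124*26 + 2188 = -3224 + 2188 = -1036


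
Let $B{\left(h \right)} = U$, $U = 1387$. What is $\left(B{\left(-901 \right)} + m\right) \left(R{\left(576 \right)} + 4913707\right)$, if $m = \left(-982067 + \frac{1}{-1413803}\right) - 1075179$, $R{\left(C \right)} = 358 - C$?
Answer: $- \frac{14281446999230363442}{1413803} \approx -1.0101 \cdot 10^{13}$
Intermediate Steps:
$B{\left(h \right)} = 1387$
$m = - \frac{2908540566539}{1413803}$ ($m = \left(-982067 - \frac{1}{1413803}\right) - 1075179 = - \frac{1388449270802}{1413803} - 1075179 = - \frac{2908540566539}{1413803} \approx -2.0572 \cdot 10^{6}$)
$\left(B{\left(-901 \right)} + m\right) \left(R{\left(576 \right)} + 4913707\right) = \left(1387 - \frac{2908540566539}{1413803}\right) \left(\left(358 - 576\right) + 4913707\right) = - \frac{2906579621778 \left(\left(358 - 576\right) + 4913707\right)}{1413803} = - \frac{2906579621778 \left(-218 + 4913707\right)}{1413803} = \left(- \frac{2906579621778}{1413803}\right) 4913489 = - \frac{14281446999230363442}{1413803}$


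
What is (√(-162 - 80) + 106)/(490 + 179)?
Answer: 106/669 + 11*I*√2/669 ≈ 0.15845 + 0.023253*I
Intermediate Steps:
(√(-162 - 80) + 106)/(490 + 179) = (√(-242) + 106)/669 = (11*I*√2 + 106)*(1/669) = (106 + 11*I*√2)*(1/669) = 106/669 + 11*I*√2/669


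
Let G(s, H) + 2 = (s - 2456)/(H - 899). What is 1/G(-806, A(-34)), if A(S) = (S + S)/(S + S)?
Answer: 449/733 ≈ 0.61255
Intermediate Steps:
A(S) = 1 (A(S) = (2*S)/((2*S)) = (2*S)*(1/(2*S)) = 1)
G(s, H) = -2 + (-2456 + s)/(-899 + H) (G(s, H) = -2 + (s - 2456)/(H - 899) = -2 + (-2456 + s)/(-899 + H))
1/G(-806, A(-34)) = 1/((-658 - 806 - 2*1)/(-899 + 1)) = 1/((-658 - 806 - 2)/(-898)) = 1/(-1/898*(-1466)) = 1/(733/449) = 449/733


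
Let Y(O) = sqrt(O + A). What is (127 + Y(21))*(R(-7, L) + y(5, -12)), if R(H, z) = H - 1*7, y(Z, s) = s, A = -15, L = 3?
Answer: -3302 - 26*sqrt(6) ≈ -3365.7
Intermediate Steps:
R(H, z) = -7 + H (R(H, z) = H - 7 = -7 + H)
Y(O) = sqrt(-15 + O) (Y(O) = sqrt(O - 15) = sqrt(-15 + O))
(127 + Y(21))*(R(-7, L) + y(5, -12)) = (127 + sqrt(-15 + 21))*((-7 - 7) - 12) = (127 + sqrt(6))*(-14 - 12) = (127 + sqrt(6))*(-26) = -3302 - 26*sqrt(6)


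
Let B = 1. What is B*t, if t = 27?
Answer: 27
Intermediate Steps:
B*t = 1*27 = 27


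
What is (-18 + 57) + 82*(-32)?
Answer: -2585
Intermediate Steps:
(-18 + 57) + 82*(-32) = 39 - 2624 = -2585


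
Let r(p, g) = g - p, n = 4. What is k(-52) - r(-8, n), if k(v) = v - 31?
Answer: -95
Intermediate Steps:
k(v) = -31 + v
k(-52) - r(-8, n) = (-31 - 52) - (4 - 1*(-8)) = -83 - (4 + 8) = -83 - 1*12 = -83 - 12 = -95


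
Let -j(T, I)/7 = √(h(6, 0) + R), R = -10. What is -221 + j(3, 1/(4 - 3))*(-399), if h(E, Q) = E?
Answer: -221 + 5586*I ≈ -221.0 + 5586.0*I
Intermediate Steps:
j(T, I) = -14*I (j(T, I) = -7*√(6 - 10) = -14*I)
-221 + j(3, 1/(4 - 3))*(-399) = -221 - 14*I*(-399) = -221 + 5586*I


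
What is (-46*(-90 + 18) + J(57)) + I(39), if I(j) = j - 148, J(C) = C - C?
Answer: 3203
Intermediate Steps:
J(C) = 0
I(j) = -148 + j
(-46*(-90 + 18) + J(57)) + I(39) = (-46*(-90 + 18) + 0) + (-148 + 39) = (-46*(-72) + 0) - 109 = (3312 + 0) - 109 = 3312 - 109 = 3203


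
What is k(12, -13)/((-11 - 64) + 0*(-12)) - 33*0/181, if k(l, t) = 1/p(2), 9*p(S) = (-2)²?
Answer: -3/100 ≈ -0.030000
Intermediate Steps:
p(S) = 4/9 (p(S) = (⅑)*(-2)² = (⅑)*4 = 4/9)
k(l, t) = 9/4 (k(l, t) = 1/(4/9) = 9/4)
k(12, -13)/((-11 - 64) + 0*(-12)) - 33*0/181 = 9/(4*((-11 - 64) + 0*(-12))) - 33*0/181 = 9/(4*(-75 + 0)) + 0*(1/181) = (9/4)/(-75) + 0 = (9/4)*(-1/75) + 0 = -3/100 + 0 = -3/100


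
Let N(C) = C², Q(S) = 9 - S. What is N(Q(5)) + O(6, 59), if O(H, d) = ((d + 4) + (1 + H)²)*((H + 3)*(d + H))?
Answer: 65536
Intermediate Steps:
O(H, d) = (3 + H)*(H + d)*(4 + d + (1 + H)²) (O(H, d) = ((4 + d) + (1 + H)²)*((3 + H)*(H + d)) = (4 + d + (1 + H)²)*((3 + H)*(H + d)) = (3 + H)*(H + d)*(4 + d + (1 + H)²))
N(Q(5)) + O(6, 59) = (9 - 1*5)² + (6⁴ + 3*59² + 5*6³ + 11*6² + 15*6 + 15*59 + 6*59² + 59*6³ + 6*59*6² + 14*6*59) = (9 - 5)² + (1296 + 3*3481 + 5*216 + 11*36 + 90 + 885 + 6*3481 + 59*216 + 6*59*36 + 4956) = 4² + (1296 + 10443 + 1080 + 396 + 90 + 885 + 20886 + 12744 + 12744 + 4956) = 16 + 65520 = 65536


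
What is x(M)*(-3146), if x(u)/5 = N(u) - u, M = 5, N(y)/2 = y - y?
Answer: 78650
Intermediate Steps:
N(y) = 0 (N(y) = 2*(y - y) = 2*0 = 0)
x(u) = -5*u (x(u) = 5*(0 - u) = 5*(-u) = -5*u)
x(M)*(-3146) = -5*5*(-3146) = -25*(-3146) = 78650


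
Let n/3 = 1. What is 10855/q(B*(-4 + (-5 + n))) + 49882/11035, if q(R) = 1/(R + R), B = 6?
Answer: -8624464718/11035 ≈ -7.8156e+5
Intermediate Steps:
n = 3 (n = 3*1 = 3)
q(R) = 1/(2*R)
10855/q(B*(-4 + (-5 + n))) + 49882/11035 = 10855/((1/(2*((6*(-4 + (-5 + 3))))))) + 49882/11035 = 10855/((1/(2*((6*(-4 - 2)))))) + 49882*(1/11035) = 10855/((1/(2*((6*(-6)))))) + 49882/11035 = 10855/(((½)/(-36))) + 49882/11035 = 10855/(((½)*(-1/36))) + 49882/11035 = 10855/(-1/72) + 49882/11035 = 10855*(-72) + 49882/11035 = -781560 + 49882/11035 = -8624464718/11035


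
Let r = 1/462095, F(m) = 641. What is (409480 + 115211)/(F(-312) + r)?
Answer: 242457087645/296202896 ≈ 818.55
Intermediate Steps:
r = 1/462095 ≈ 2.1641e-6
(409480 + 115211)/(F(-312) + r) = (409480 + 115211)/(641 + 1/462095) = 524691/(296202896/462095) = 524691*(462095/296202896) = 242457087645/296202896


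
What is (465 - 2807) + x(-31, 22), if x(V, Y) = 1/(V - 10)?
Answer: -96023/41 ≈ -2342.0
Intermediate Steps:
x(V, Y) = 1/(-10 + V)
(465 - 2807) + x(-31, 22) = (465 - 2807) + 1/(-10 - 31) = -2342 + 1/(-41) = -2342 - 1/41 = -96023/41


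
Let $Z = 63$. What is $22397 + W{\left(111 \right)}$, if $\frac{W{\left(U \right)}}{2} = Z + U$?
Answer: $22745$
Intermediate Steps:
$W{\left(U \right)} = 126 + 2 U$ ($W{\left(U \right)} = 2 \left(63 + U\right) = 126 + 2 U$)
$22397 + W{\left(111 \right)} = 22397 + \left(126 + 2 \cdot 111\right) = 22397 + \left(126 + 222\right) = 22397 + 348 = 22745$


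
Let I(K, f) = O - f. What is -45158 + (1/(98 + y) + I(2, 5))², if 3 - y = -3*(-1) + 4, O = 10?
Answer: -398794247/8836 ≈ -45133.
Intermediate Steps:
I(K, f) = 10 - f
y = -4 (y = 3 - (-3*(-1) + 4) = 3 - (3 + 4) = 3 - 1*7 = 3 - 7 = -4)
-45158 + (1/(98 + y) + I(2, 5))² = -45158 + (1/(98 - 4) + (10 - 1*5))² = -45158 + (1/94 + (10 - 5))² = -45158 + (1/94 + 5)² = -45158 + (471/94)² = -45158 + 221841/8836 = -398794247/8836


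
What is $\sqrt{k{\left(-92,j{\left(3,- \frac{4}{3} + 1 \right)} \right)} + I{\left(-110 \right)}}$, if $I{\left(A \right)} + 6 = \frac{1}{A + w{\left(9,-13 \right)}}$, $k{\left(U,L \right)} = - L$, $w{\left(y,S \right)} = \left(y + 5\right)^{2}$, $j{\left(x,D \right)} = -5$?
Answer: $\frac{i \sqrt{7310}}{86} \approx 0.99417 i$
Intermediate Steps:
$w{\left(y,S \right)} = \left(5 + y\right)^{2}$
$I{\left(A \right)} = -6 + \frac{1}{196 + A}$ ($I{\left(A \right)} = -6 + \frac{1}{A + \left(5 + 9\right)^{2}} = -6 + \frac{1}{A + 14^{2}} = -6 + \frac{1}{A + 196} = -6 + \frac{1}{196 + A}$)
$\sqrt{k{\left(-92,j{\left(3,- \frac{4}{3} + 1 \right)} \right)} + I{\left(-110 \right)}} = \sqrt{\left(-1\right) \left(-5\right) + \frac{-1175 - -660}{196 - 110}} = \sqrt{5 + \frac{-1175 + 660}{86}} = \sqrt{5 + \frac{1}{86} \left(-515\right)} = \sqrt{5 - \frac{515}{86}} = \sqrt{- \frac{85}{86}} = \frac{i \sqrt{7310}}{86}$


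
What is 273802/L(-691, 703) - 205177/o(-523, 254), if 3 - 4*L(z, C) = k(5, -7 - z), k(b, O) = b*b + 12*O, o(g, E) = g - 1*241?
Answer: 425933899/3143860 ≈ 135.48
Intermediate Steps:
o(g, E) = -241 + g (o(g, E) = g - 241 = -241 + g)
k(b, O) = b² + 12*O
L(z, C) = 31/2 + 3*z (L(z, C) = ¾ - (5² + 12*(-7 - z))/4 = ¾ - (25 + (-84 - 12*z))/4 = ¾ - (-59 - 12*z)/4 = ¾ + (59/4 + 3*z) = 31/2 + 3*z)
273802/L(-691, 703) - 205177/o(-523, 254) = 273802/(31/2 + 3*(-691)) - 205177/(-241 - 523) = 273802/(31/2 - 2073) - 205177/(-764) = 273802/(-4115/2) - 205177*(-1/764) = 273802*(-2/4115) + 205177/764 = -547604/4115 + 205177/764 = 425933899/3143860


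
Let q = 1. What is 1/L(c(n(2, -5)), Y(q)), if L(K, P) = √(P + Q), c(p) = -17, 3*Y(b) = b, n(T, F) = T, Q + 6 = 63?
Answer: √129/86 ≈ 0.13207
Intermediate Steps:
Q = 57 (Q = -6 + 63 = 57)
Y(b) = b/3
L(K, P) = √(57 + P) (L(K, P) = √(P + 57) = √(57 + P))
1/L(c(n(2, -5)), Y(q)) = 1/(√(57 + (⅓)*1)) = 1/(√(57 + ⅓)) = 1/(√(172/3)) = 1/(2*√129/3) = √129/86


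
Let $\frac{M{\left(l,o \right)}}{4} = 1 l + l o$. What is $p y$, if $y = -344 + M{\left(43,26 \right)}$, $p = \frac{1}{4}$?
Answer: $1075$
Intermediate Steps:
$M{\left(l,o \right)} = 4 l + 4 l o$ ($M{\left(l,o \right)} = 4 \left(1 l + l o\right) = 4 \left(l + l o\right) = 4 l + 4 l o$)
$p = \frac{1}{4} \approx 0.25$
$y = 4300$ ($y = -344 + 4 \cdot 43 \left(1 + 26\right) = -344 + 4 \cdot 43 \cdot 27 = -344 + 4644 = 4300$)
$p y = \frac{1}{4} \cdot 4300 = 1075$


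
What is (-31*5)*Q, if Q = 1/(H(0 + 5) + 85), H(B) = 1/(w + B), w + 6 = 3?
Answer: -310/171 ≈ -1.8129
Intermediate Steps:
w = -3 (w = -6 + 3 = -3)
H(B) = 1/(-3 + B)
Q = 2/171 (Q = 1/(1/(-3 + (0 + 5)) + 85) = 1/(1/(-3 + 5) + 85) = 1/(1/2 + 85) = 1/(½ + 85) = 1/(171/2) = 2/171 ≈ 0.011696)
(-31*5)*Q = -31*5*(2/171) = -155*2/171 = -310/171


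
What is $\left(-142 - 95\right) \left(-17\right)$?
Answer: $4029$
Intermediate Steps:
$\left(-142 - 95\right) \left(-17\right) = \left(-237\right) \left(-17\right) = 4029$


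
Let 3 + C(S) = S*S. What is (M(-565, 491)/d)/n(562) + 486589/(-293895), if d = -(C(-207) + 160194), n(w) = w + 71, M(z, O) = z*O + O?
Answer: -164058665/99218952 ≈ -1.6535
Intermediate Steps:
M(z, O) = O + O*z (M(z, O) = O*z + O = O + O*z)
C(S) = -3 + S² (C(S) = -3 + S*S = -3 + S²)
n(w) = 71 + w
d = -203040 (d = -((-3 + (-207)²) + 160194) = -((-3 + 42849) + 160194) = -(42846 + 160194) = -1*203040 = -203040)
(M(-565, 491)/d)/n(562) + 486589/(-293895) = ((491*(1 - 565))/(-203040))/(71 + 562) + 486589/(-293895) = ((491*(-564))*(-1/203040))/633 + 486589*(-1/293895) = -276924*(-1/203040)*(1/633) - 486589/293895 = (491/360)*(1/633) - 486589/293895 = 491/227880 - 486589/293895 = -164058665/99218952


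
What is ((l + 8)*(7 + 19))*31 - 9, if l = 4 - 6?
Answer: 4827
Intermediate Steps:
l = -2
((l + 8)*(7 + 19))*31 - 9 = ((-2 + 8)*(7 + 19))*31 - 9 = (6*26)*31 - 9 = 156*31 - 9 = 4836 - 9 = 4827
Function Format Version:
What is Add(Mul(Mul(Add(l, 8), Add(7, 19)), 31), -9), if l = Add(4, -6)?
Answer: 4827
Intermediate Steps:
l = -2
Add(Mul(Mul(Add(l, 8), Add(7, 19)), 31), -9) = Add(Mul(Mul(Add(-2, 8), Add(7, 19)), 31), -9) = Add(Mul(Mul(6, 26), 31), -9) = Add(Mul(156, 31), -9) = Add(4836, -9) = 4827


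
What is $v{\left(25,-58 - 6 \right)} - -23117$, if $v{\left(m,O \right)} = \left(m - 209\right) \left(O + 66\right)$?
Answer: $22749$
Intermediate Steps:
$v{\left(m,O \right)} = \left(-209 + m\right) \left(66 + O\right)$
$v{\left(25,-58 - 6 \right)} - -23117 = \left(-13794 - 209 \left(-58 - 6\right) + 66 \cdot 25 + \left(-58 - 6\right) 25\right) - -23117 = \left(-13794 - 209 \left(-58 - 6\right) + 1650 + \left(-58 - 6\right) 25\right) + 23117 = \left(-13794 - -13376 + 1650 - 1600\right) + 23117 = \left(-13794 + 13376 + 1650 - 1600\right) + 23117 = -368 + 23117 = 22749$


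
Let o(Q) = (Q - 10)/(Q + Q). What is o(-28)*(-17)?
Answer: -323/28 ≈ -11.536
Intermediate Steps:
o(Q) = (-10 + Q)/(2*Q) (o(Q) = (-10 + Q)/((2*Q)) = (-10 + Q)*(1/(2*Q)) = (-10 + Q)/(2*Q))
o(-28)*(-17) = ((½)*(-10 - 28)/(-28))*(-17) = ((½)*(-1/28)*(-38))*(-17) = (19/28)*(-17) = -323/28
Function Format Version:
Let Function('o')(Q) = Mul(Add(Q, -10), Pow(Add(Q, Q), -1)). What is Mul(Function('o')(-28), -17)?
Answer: Rational(-323, 28) ≈ -11.536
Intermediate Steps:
Function('o')(Q) = Mul(Rational(1, 2), Pow(Q, -1), Add(-10, Q)) (Function('o')(Q) = Mul(Add(-10, Q), Pow(Mul(2, Q), -1)) = Mul(Add(-10, Q), Mul(Rational(1, 2), Pow(Q, -1))) = Mul(Rational(1, 2), Pow(Q, -1), Add(-10, Q)))
Mul(Function('o')(-28), -17) = Mul(Mul(Rational(1, 2), Pow(-28, -1), Add(-10, -28)), -17) = Mul(Mul(Rational(1, 2), Rational(-1, 28), -38), -17) = Mul(Rational(19, 28), -17) = Rational(-323, 28)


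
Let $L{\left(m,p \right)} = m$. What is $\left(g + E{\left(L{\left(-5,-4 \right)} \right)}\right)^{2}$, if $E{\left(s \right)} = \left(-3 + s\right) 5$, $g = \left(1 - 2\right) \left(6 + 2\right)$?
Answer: $2304$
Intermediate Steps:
$g = -8$ ($g = \left(-1\right) 8 = -8$)
$E{\left(s \right)} = -15 + 5 s$
$\left(g + E{\left(L{\left(-5,-4 \right)} \right)}\right)^{2} = \left(-8 + \left(-15 + 5 \left(-5\right)\right)\right)^{2} = \left(-8 - 40\right)^{2} = \left(-48\right)^{2} = 2304$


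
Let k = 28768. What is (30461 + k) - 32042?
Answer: 27187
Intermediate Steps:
(30461 + k) - 32042 = (30461 + 28768) - 32042 = 59229 - 32042 = 27187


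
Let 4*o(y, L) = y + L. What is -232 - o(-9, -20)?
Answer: -899/4 ≈ -224.75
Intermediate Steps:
o(y, L) = L/4 + y/4 (o(y, L) = (y + L)/4 = (L + y)/4 = L/4 + y/4)
-232 - o(-9, -20) = -232 - ((¼)*(-20) + (¼)*(-9)) = -232 - (-5 - 9/4) = -232 - 1*(-29/4) = -232 + 29/4 = -899/4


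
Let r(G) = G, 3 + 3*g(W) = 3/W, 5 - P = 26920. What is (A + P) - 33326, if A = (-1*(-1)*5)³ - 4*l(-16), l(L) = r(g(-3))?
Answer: -180332/3 ≈ -60111.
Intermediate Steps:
P = -26915 (P = 5 - 1*26920 = 5 - 26920 = -26915)
g(W) = -1 + 1/W (g(W) = -1 + (3/W)/3 = -1 + 1/W)
l(L) = -4/3 (l(L) = (1 - 1*(-3))/(-3) = -(1 + 3)/3 = -⅓*4 = -4/3)
A = 391/3 (A = (-1*(-1)*5)³ - 4*(-4)/3 = (1*5)³ - 1*(-16/3) = 5³ + 16/3 = 125 + 16/3 = 391/3 ≈ 130.33)
(A + P) - 33326 = (391/3 - 26915) - 33326 = -80354/3 - 33326 = -180332/3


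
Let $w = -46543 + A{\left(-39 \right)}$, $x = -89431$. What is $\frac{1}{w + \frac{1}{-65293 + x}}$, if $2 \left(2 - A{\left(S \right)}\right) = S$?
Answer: $- \frac{154724}{7197992567} \approx -2.1495 \cdot 10^{-5}$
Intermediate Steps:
$A{\left(S \right)} = 2 - \frac{S}{2}$
$w = - \frac{93043}{2}$ ($w = -46543 + \left(2 - - \frac{39}{2}\right) = -46543 + \left(2 + \frac{39}{2}\right) = -46543 + \frac{43}{2} = - \frac{93043}{2} \approx -46522.0$)
$\frac{1}{w + \frac{1}{-65293 + x}} = \frac{1}{- \frac{93043}{2} + \frac{1}{-65293 - 89431}} = \frac{1}{- \frac{93043}{2} + \frac{1}{-154724}} = \frac{1}{- \frac{93043}{2} - \frac{1}{154724}} = \frac{1}{- \frac{7197992567}{154724}} = - \frac{154724}{7197992567}$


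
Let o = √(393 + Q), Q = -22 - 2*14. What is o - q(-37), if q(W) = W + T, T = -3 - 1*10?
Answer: 50 + 7*√7 ≈ 68.520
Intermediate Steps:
Q = -50 (Q = -22 - 28 = -50)
T = -13 (T = -3 - 10 = -13)
o = 7*√7 (o = √(393 - 50) = √343 = 7*√7 ≈ 18.520)
q(W) = -13 + W (q(W) = W - 13 = -13 + W)
o - q(-37) = 7*√7 - (-13 - 37) = 7*√7 - 1*(-50) = 7*√7 + 50 = 50 + 7*√7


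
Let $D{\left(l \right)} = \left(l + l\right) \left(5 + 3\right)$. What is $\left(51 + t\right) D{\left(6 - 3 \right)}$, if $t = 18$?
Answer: $3312$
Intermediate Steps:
$D{\left(l \right)} = 16 l$ ($D{\left(l \right)} = 2 l 8 = 16 l$)
$\left(51 + t\right) D{\left(6 - 3 \right)} = \left(51 + 18\right) 16 \left(6 - 3\right) = 69 \cdot 16 \left(6 - 3\right) = 69 \cdot 16 \cdot 3 = 69 \cdot 48 = 3312$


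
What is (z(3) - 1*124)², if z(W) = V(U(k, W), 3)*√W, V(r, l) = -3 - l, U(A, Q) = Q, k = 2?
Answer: 15484 + 1488*√3 ≈ 18061.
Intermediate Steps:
z(W) = -6*√W (z(W) = (-3 - 1*3)*√W = (-3 - 3)*√W = -6*√W)
(z(3) - 1*124)² = (-6*√3 - 1*124)² = (-6*√3 - 124)² = (-124 - 6*√3)²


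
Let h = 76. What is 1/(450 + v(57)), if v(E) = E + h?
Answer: 1/583 ≈ 0.0017153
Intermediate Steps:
v(E) = 76 + E (v(E) = E + 76 = 76 + E)
1/(450 + v(57)) = 1/(450 + (76 + 57)) = 1/(450 + 133) = 1/583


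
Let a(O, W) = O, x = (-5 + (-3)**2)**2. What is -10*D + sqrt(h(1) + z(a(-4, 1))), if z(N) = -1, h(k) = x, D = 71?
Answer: -710 + sqrt(15) ≈ -706.13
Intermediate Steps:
x = 16 (x = (-5 + 9)**2 = 4**2 = 16)
h(k) = 16
-10*D + sqrt(h(1) + z(a(-4, 1))) = -10*71 + sqrt(16 - 1) = -710 + sqrt(15)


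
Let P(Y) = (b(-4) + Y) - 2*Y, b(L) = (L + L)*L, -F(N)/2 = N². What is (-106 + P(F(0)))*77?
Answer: -5698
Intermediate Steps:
F(N) = -2*N²
b(L) = 2*L² (b(L) = (2*L)*L = 2*L²)
P(Y) = 32 - Y (P(Y) = (2*(-4)² + Y) - 2*Y = (2*16 + Y) - 2*Y = (32 + Y) - 2*Y = 32 - Y)
(-106 + P(F(0)))*77 = (-106 + (32 - (-2)*0²))*77 = (-106 + (32 - (-2)*0))*77 = (-106 + (32 - 1*0))*77 = (-106 + (32 + 0))*77 = (-106 + 32)*77 = -74*77 = -5698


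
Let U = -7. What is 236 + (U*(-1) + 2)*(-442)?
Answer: -3742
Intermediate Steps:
236 + (U*(-1) + 2)*(-442) = 236 + (-7*(-1) + 2)*(-442) = 236 + (7 + 2)*(-442) = 236 + 9*(-442) = 236 - 3978 = -3742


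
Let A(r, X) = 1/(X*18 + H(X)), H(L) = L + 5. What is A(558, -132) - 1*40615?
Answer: -101659346/2503 ≈ -40615.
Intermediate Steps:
H(L) = 5 + L
A(r, X) = 1/(5 + 19*X) (A(r, X) = 1/(X*18 + (5 + X)) = 1/(18*X + (5 + X)) = 1/(5 + 19*X))
A(558, -132) - 1*40615 = 1/(5 + 19*(-132)) - 1*40615 = 1/(5 - 2508) - 40615 = 1/(-2503) - 40615 = -1/2503 - 40615 = -101659346/2503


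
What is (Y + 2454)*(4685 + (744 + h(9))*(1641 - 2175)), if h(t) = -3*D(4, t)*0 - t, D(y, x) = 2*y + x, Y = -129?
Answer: -901646625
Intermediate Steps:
D(y, x) = x + 2*y
h(t) = -t (h(t) = -3*(t + 2*4)*0 - t = -3*(t + 8)*0 - t = -3*(8 + t)*0 - t = (-24 - 3*t)*0 - t = 0 - t = -t)
(Y + 2454)*(4685 + (744 + h(9))*(1641 - 2175)) = (-129 + 2454)*(4685 + (744 - 1*9)*(1641 - 2175)) = 2325*(4685 + (744 - 9)*(-534)) = 2325*(4685 + 735*(-534)) = 2325*(4685 - 392490) = 2325*(-387805) = -901646625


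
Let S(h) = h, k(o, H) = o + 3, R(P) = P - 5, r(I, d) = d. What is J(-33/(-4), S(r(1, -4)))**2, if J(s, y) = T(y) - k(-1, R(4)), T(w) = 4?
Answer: 4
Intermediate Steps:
R(P) = -5 + P
k(o, H) = 3 + o
J(s, y) = 2 (J(s, y) = 4 - (3 - 1) = 4 - 1*2 = 4 - 2 = 2)
J(-33/(-4), S(r(1, -4)))**2 = 2**2 = 4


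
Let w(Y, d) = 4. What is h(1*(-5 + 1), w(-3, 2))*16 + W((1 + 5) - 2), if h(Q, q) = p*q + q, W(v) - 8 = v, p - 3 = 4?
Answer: 524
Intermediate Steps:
p = 7 (p = 3 + 4 = 7)
W(v) = 8 + v
h(Q, q) = 8*q (h(Q, q) = 7*q + q = 8*q)
h(1*(-5 + 1), w(-3, 2))*16 + W((1 + 5) - 2) = (8*4)*16 + (8 + ((1 + 5) - 2)) = 32*16 + (8 + (6 - 2)) = 512 + (8 + 4) = 512 + 12 = 524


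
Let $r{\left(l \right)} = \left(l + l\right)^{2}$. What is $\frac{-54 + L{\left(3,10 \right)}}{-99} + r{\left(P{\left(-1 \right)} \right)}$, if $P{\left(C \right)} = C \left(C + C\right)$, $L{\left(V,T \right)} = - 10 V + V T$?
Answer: $\frac{182}{11} \approx 16.545$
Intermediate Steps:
$L{\left(V,T \right)} = - 10 V + T V$
$P{\left(C \right)} = 2 C^{2}$ ($P{\left(C \right)} = C 2 C = 2 C^{2}$)
$r{\left(l \right)} = 4 l^{2}$ ($r{\left(l \right)} = \left(2 l\right)^{2} = 4 l^{2}$)
$\frac{-54 + L{\left(3,10 \right)}}{-99} + r{\left(P{\left(-1 \right)} \right)} = \frac{-54 + 3 \left(-10 + 10\right)}{-99} + 4 \left(2 \left(-1\right)^{2}\right)^{2} = - \frac{-54 + 3 \cdot 0}{99} + 4 \left(2 \cdot 1\right)^{2} = - \frac{-54 + 0}{99} + 4 \cdot 2^{2} = \left(- \frac{1}{99}\right) \left(-54\right) + 4 \cdot 4 = \frac{6}{11} + 16 = \frac{182}{11}$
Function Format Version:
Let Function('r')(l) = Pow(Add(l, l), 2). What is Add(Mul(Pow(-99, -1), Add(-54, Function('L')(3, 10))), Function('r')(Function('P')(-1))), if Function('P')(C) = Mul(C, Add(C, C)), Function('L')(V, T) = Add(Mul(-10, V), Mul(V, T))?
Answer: Rational(182, 11) ≈ 16.545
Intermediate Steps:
Function('L')(V, T) = Add(Mul(-10, V), Mul(T, V))
Function('P')(C) = Mul(2, Pow(C, 2)) (Function('P')(C) = Mul(C, Mul(2, C)) = Mul(2, Pow(C, 2)))
Function('r')(l) = Mul(4, Pow(l, 2)) (Function('r')(l) = Pow(Mul(2, l), 2) = Mul(4, Pow(l, 2)))
Add(Mul(Pow(-99, -1), Add(-54, Function('L')(3, 10))), Function('r')(Function('P')(-1))) = Add(Mul(Pow(-99, -1), Add(-54, Mul(3, Add(-10, 10)))), Mul(4, Pow(Mul(2, Pow(-1, 2)), 2))) = Add(Mul(Rational(-1, 99), Add(-54, Mul(3, 0))), Mul(4, Pow(Mul(2, 1), 2))) = Add(Mul(Rational(-1, 99), Add(-54, 0)), Mul(4, Pow(2, 2))) = Add(Mul(Rational(-1, 99), -54), Mul(4, 4)) = Add(Rational(6, 11), 16) = Rational(182, 11)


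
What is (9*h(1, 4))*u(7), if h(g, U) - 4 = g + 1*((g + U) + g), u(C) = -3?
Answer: -297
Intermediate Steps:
h(g, U) = 4 + U + 3*g (h(g, U) = 4 + (g + 1*((g + U) + g)) = 4 + (g + 1*((U + g) + g)) = 4 + (g + 1*(U + 2*g)) = 4 + (g + (U + 2*g)) = 4 + (U + 3*g) = 4 + U + 3*g)
(9*h(1, 4))*u(7) = (9*(4 + 4 + 3*1))*(-3) = (9*(4 + 4 + 3))*(-3) = (9*11)*(-3) = 99*(-3) = -297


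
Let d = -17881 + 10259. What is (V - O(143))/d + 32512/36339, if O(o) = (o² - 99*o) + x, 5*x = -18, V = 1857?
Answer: 2044195543/1384879290 ≈ 1.4761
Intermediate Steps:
x = -18/5 (x = (⅕)*(-18) = -18/5 ≈ -3.6000)
d = -7622
O(o) = -18/5 + o² - 99*o (O(o) = (o² - 99*o) - 18/5 = -18/5 + o² - 99*o)
(V - O(143))/d + 32512/36339 = (1857 - (-18/5 + 143² - 99*143))/(-7622) + 32512/36339 = (1857 - (-18/5 + 20449 - 14157))*(-1/7622) + 32512*(1/36339) = (1857 - 1*31442/5)*(-1/7622) + 32512/36339 = (1857 - 31442/5)*(-1/7622) + 32512/36339 = -22157/5*(-1/7622) + 32512/36339 = 22157/38110 + 32512/36339 = 2044195543/1384879290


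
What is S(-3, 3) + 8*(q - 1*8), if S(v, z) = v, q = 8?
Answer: -3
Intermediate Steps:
S(-3, 3) + 8*(q - 1*8) = -3 + 8*(8 - 1*8) = -3 + 8*(8 - 8) = -3 + 8*0 = -3 + 0 = -3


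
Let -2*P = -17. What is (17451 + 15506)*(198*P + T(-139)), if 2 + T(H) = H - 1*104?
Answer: 47392166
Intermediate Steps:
P = 17/2 (P = -½*(-17) = 17/2 ≈ 8.5000)
T(H) = -106 + H (T(H) = -2 + (H - 1*104) = -2 + (H - 104) = -2 + (-104 + H) = -106 + H)
(17451 + 15506)*(198*P + T(-139)) = (17451 + 15506)*(198*(17/2) + (-106 - 139)) = 32957*(1683 - 245) = 32957*1438 = 47392166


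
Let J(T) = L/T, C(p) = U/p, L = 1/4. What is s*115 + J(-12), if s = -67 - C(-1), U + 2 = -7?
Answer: -419521/48 ≈ -8740.0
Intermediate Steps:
U = -9 (U = -2 - 7 = -9)
L = ¼ ≈ 0.25000
C(p) = -9/p
s = -76 (s = -67 - (-9)/(-1) = -67 - (-9)*(-1) = -67 - 1*9 = -67 - 9 = -76)
J(T) = 1/(4*T)
s*115 + J(-12) = -76*115 + (¼)/(-12) = -8740 + (¼)*(-1/12) = -8740 - 1/48 = -419521/48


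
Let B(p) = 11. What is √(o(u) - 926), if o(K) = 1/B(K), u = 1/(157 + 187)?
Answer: I*√112035/11 ≈ 30.429*I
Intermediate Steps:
u = 1/344 ≈ 0.0029070
o(K) = 1/11
√(o(u) - 926) = √(1/11 - 926) = √(-10185/11) = I*√112035/11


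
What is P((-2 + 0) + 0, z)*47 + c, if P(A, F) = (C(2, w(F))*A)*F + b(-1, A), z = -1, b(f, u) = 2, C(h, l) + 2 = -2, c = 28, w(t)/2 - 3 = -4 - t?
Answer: -254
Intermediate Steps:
w(t) = -2 - 2*t (w(t) = 6 + 2*(-4 - t) = 6 + (-8 - 2*t) = -2 - 2*t)
C(h, l) = -4 (C(h, l) = -2 - 2 = -4)
P(A, F) = 2 - 4*A*F (P(A, F) = (-4*A)*F + 2 = -4*A*F + 2 = 2 - 4*A*F)
P((-2 + 0) + 0, z)*47 + c = (2 - 4*((-2 + 0) + 0)*(-1))*47 + 28 = (2 - 4*(-2 + 0)*(-1))*47 + 28 = (2 - 4*(-2)*(-1))*47 + 28 = (2 - 8)*47 + 28 = -6*47 + 28 = -282 + 28 = -254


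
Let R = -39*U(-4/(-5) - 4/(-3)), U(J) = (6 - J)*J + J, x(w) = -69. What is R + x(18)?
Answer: -35543/75 ≈ -473.91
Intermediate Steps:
U(J) = J + J*(6 - J) (U(J) = J*(6 - J) + J = J + J*(6 - J))
R = -30368/75 (R = -39*(-4/(-5) - 4/(-3))*(7 - (-4/(-5) - 4/(-3))) = -39*(-4*(-⅕) - 4*(-⅓))*(7 - (-4*(-⅕) - 4*(-⅓))) = -39*(⅘ + 4/3)*(7 - (⅘ + 4/3)) = -416*(7 - 1*32/15)/5 = -416*(7 - 32/15)/5 = -416*73/(5*15) = -39*2336/225 = -30368/75 ≈ -404.91)
R + x(18) = -30368/75 - 69 = -35543/75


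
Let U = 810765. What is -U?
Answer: -810765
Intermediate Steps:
-U = -1*810765 = -810765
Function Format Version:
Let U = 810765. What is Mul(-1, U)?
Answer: -810765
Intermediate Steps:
Mul(-1, U) = Mul(-1, 810765) = -810765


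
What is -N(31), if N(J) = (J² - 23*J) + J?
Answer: -279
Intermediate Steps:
N(J) = J² - 22*J
-N(31) = -31*(-22 + 31) = -31*9 = -1*279 = -279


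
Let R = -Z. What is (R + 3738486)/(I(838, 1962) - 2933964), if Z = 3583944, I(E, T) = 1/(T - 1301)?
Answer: -102152262/1939350203 ≈ -0.052673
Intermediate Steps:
I(E, T) = 1/(-1301 + T)
R = -3583944 (R = -1*3583944 = -3583944)
(R + 3738486)/(I(838, 1962) - 2933964) = (-3583944 + 3738486)/(1/(-1301 + 1962) - 2933964) = 154542/(1/661 - 2933964) = 154542/(-1939350203/661) = 154542*(-661/1939350203) = -102152262/1939350203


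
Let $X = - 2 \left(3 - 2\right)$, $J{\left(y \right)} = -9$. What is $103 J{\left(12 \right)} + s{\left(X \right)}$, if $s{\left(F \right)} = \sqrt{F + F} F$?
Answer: $-927 - 4 i \approx -927.0 - 4.0 i$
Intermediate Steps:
$X = -2$ ($X = \left(-2\right) 1 = -2$)
$s{\left(F \right)} = \sqrt{2} F^{\frac{3}{2}}$ ($s{\left(F \right)} = \sqrt{2 F} F = \sqrt{2} \sqrt{F} F = \sqrt{2} F^{\frac{3}{2}}$)
$103 J{\left(12 \right)} + s{\left(X \right)} = 103 \left(-9\right) + \sqrt{2} \left(-2\right)^{\frac{3}{2}} = -927 + \sqrt{2} \left(- 2 i \sqrt{2}\right) = -927 - 4 i$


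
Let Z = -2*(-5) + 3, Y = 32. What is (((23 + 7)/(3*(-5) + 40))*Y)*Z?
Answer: 2496/5 ≈ 499.20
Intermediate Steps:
Z = 13 (Z = 10 + 3 = 13)
(((23 + 7)/(3*(-5) + 40))*Y)*Z = (((23 + 7)/(3*(-5) + 40))*32)*13 = ((30/(-15 + 40))*32)*13 = ((30/25)*32)*13 = ((30*(1/25))*32)*13 = ((6/5)*32)*13 = (192/5)*13 = 2496/5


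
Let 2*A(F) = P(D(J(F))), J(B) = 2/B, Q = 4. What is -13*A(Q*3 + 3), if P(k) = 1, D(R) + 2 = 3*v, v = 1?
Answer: -13/2 ≈ -6.5000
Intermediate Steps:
D(R) = 1 (D(R) = -2 + 3*1 = -2 + 3 = 1)
A(F) = 1/2 (A(F) = (1/2)*1 = 1/2)
-13*A(Q*3 + 3) = -13*1/2 = -13/2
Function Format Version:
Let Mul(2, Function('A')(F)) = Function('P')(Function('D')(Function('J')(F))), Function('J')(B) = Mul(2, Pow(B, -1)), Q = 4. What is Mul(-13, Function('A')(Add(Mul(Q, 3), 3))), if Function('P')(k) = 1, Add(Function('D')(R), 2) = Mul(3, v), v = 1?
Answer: Rational(-13, 2) ≈ -6.5000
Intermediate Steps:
Function('D')(R) = 1 (Function('D')(R) = Add(-2, Mul(3, 1)) = Add(-2, 3) = 1)
Function('A')(F) = Rational(1, 2) (Function('A')(F) = Mul(Rational(1, 2), 1) = Rational(1, 2))
Mul(-13, Function('A')(Add(Mul(Q, 3), 3))) = Mul(-13, Rational(1, 2)) = Rational(-13, 2)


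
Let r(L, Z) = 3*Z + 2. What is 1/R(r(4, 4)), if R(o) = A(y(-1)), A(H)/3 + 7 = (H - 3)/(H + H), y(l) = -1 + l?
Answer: -4/69 ≈ -0.057971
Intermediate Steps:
r(L, Z) = 2 + 3*Z
A(H) = -21 + 3*(-3 + H)/(2*H) (A(H) = -21 + 3*((H - 3)/(H + H)) = -21 + 3*((-3 + H)/((2*H))) = -21 + 3*((-3 + H)*(1/(2*H))) = -21 + 3*((-3 + H)/(2*H)) = -21 + 3*(-3 + H)/(2*H))
R(o) = -69/4 (R(o) = 3*(-3 - 13*(-1 - 1))/(2*(-1 - 1)) = (3/2)*(-3 - 13*(-2))/(-2) = (3/2)*(-½)*(-3 + 26) = (3/2)*(-½)*23 = -69/4)
1/R(r(4, 4)) = 1/(-69/4) = -4/69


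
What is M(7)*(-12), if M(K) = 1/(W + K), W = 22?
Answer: -12/29 ≈ -0.41379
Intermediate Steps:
M(K) = 1/(22 + K)
M(7)*(-12) = -12/(22 + 7) = -12/29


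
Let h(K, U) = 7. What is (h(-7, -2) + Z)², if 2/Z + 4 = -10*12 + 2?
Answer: 181476/3721 ≈ 48.771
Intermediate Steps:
Z = -1/61 (Z = 2/(-4 + (-10*12 + 2)) = 2/(-4 + (-120 + 2)) = 2/(-4 - 118) = 2/(-122) = 2*(-1/122) = -1/61 ≈ -0.016393)
(h(-7, -2) + Z)² = (7 - 1/61)² = (426/61)² = 181476/3721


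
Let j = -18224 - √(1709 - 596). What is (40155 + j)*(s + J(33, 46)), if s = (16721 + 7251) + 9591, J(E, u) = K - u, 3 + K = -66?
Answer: 733548088 - 33448*√1113 ≈ 7.3243e+8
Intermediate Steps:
K = -69 (K = -3 - 66 = -69)
j = -18224 - √1113 ≈ -18257.
J(E, u) = -69 - u
s = 33563 (s = 23972 + 9591 = 33563)
(40155 + j)*(s + J(33, 46)) = (40155 + (-18224 - √1113))*(33563 + (-69 - 1*46)) = (21931 - √1113)*(33563 + (-69 - 46)) = (21931 - √1113)*(33563 - 115) = (21931 - √1113)*33448 = 733548088 - 33448*√1113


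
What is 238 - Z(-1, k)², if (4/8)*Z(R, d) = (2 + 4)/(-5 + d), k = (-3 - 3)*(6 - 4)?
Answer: 68638/289 ≈ 237.50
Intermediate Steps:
k = -12 (k = -6*2 = -12)
Z(R, d) = 12/(-5 + d) (Z(R, d) = 2*((2 + 4)/(-5 + d)) = 2*(6/(-5 + d)) = 12/(-5 + d))
238 - Z(-1, k)² = 238 - (12/(-5 - 12))² = 238 - (12/(-17))² = 238 - (12*(-1/17))² = 238 - (-12/17)² = 238 - 1*144/289 = 238 - 144/289 = 68638/289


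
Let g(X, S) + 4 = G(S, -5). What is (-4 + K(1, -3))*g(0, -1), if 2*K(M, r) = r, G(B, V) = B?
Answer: 55/2 ≈ 27.500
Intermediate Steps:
g(X, S) = -4 + S
K(M, r) = r/2
(-4 + K(1, -3))*g(0, -1) = (-4 + (1/2)*(-3))*(-4 - 1) = (-4 - 3/2)*(-5) = -11/2*(-5) = 55/2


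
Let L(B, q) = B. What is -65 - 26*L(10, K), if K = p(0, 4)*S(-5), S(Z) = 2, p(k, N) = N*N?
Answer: -325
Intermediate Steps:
p(k, N) = N²
K = 32 (K = 4²*2 = 16*2 = 32)
-65 - 26*L(10, K) = -65 - 26*10 = -65 - 260 = -325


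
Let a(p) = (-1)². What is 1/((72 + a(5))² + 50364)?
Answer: 1/55693 ≈ 1.7956e-5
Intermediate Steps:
a(p) = 1
1/((72 + a(5))² + 50364) = 1/((72 + 1)² + 50364) = 1/(73² + 50364) = 1/(5329 + 50364) = 1/55693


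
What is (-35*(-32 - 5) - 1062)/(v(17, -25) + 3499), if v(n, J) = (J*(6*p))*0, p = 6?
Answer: 233/3499 ≈ 0.066590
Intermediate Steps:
v(n, J) = 0 (v(n, J) = (J*(6*6))*0 = (J*36)*0 = (36*J)*0 = 0)
(-35*(-32 - 5) - 1062)/(v(17, -25) + 3499) = (-35*(-32 - 5) - 1062)/(0 + 3499) = (-35*(-37) - 1062)/3499 = (1295 - 1062)*(1/3499) = 233*(1/3499) = 233/3499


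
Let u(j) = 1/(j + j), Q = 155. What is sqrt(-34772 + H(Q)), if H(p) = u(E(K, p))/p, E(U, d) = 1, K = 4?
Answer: I*sqrt(3341588890)/310 ≈ 186.47*I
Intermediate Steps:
u(j) = 1/(2*j)
H(p) = 1/(2*p) (H(p) = ((1/2)/1)/p = ((1/2)*1)/p = 1/(2*p))
sqrt(-34772 + H(Q)) = sqrt(-34772 + (1/2)/155) = sqrt(-34772 + (1/2)*(1/155)) = sqrt(-34772 + 1/310) = sqrt(-10779319/310) = I*sqrt(3341588890)/310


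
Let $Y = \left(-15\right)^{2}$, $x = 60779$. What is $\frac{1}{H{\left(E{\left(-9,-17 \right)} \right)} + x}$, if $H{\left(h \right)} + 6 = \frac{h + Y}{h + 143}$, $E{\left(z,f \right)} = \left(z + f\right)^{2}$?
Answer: $\frac{819}{49773988} \approx 1.6454 \cdot 10^{-5}$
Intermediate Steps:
$Y = 225$
$E{\left(z,f \right)} = \left(f + z\right)^{2}$
$H{\left(h \right)} = -6 + \frac{225 + h}{143 + h}$ ($H{\left(h \right)} = -6 + \frac{h + 225}{h + 143} = -6 + \frac{225 + h}{143 + h}$)
$\frac{1}{H{\left(E{\left(-9,-17 \right)} \right)} + x} = \frac{1}{\frac{-633 - 5 \left(-17 - 9\right)^{2}}{143 + \left(-17 - 9\right)^{2}} + 60779} = \frac{1}{\frac{-633 - 5 \left(-26\right)^{2}}{143 + \left(-26\right)^{2}} + 60779} = \frac{1}{\frac{-633 - 3380}{143 + 676} + 60779} = \frac{1}{\frac{-633 - 3380}{819} + 60779} = \frac{1}{\frac{1}{819} \left(-4013\right) + 60779} = \frac{1}{- \frac{4013}{819} + 60779} = \frac{1}{\frac{49773988}{819}} = \frac{819}{49773988}$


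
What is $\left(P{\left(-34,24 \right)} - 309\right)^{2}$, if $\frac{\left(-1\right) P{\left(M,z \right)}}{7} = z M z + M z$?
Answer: $20303685081$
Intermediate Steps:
$P{\left(M,z \right)} = - 7 M z - 7 M z^{2}$ ($P{\left(M,z \right)} = - 7 \left(z M z + M z\right) = - 7 \left(M z z + M z\right) = - 7 \left(M z^{2} + M z\right) = - 7 \left(M z + M z^{2}\right) = - 7 M z - 7 M z^{2}$)
$\left(P{\left(-34,24 \right)} - 309\right)^{2} = \left(\left(-7\right) \left(-34\right) 24 \left(1 + 24\right) - 309\right)^{2} = \left(\left(-7\right) \left(-34\right) 24 \cdot 25 - 309\right)^{2} = \left(142800 - 309\right)^{2} = 142491^{2} = 20303685081$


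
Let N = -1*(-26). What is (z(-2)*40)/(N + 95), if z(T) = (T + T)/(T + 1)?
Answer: 160/121 ≈ 1.3223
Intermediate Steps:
N = 26
z(T) = 2*T/(1 + T) (z(T) = (2*T)/(1 + T) = 2*T/(1 + T))
(z(-2)*40)/(N + 95) = ((2*(-2)/(1 - 2))*40)/(26 + 95) = ((2*(-2)/(-1))*40)/121 = ((2*(-2)*(-1))*40)*(1/121) = (4*40)*(1/121) = 160*(1/121) = 160/121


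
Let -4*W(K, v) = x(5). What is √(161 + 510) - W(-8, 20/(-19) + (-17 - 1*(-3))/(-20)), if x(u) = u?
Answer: 5/4 + √671 ≈ 27.154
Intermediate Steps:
W(K, v) = -5/4 (W(K, v) = -¼*5 = -5/4)
√(161 + 510) - W(-8, 20/(-19) + (-17 - 1*(-3))/(-20)) = √(161 + 510) - 1*(-5/4) = √671 + 5/4 = 5/4 + √671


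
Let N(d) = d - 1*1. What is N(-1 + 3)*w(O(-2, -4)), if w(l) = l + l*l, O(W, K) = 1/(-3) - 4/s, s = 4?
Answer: 4/9 ≈ 0.44444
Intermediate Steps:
O(W, K) = -4/3 (O(W, K) = 1/(-3) - 4/4 = 1*(-1/3) - 4*1/4 = -1/3 - 1 = -4/3)
w(l) = l + l**2
N(d) = -1 + d (N(d) = d - 1 = -1 + d)
N(-1 + 3)*w(O(-2, -4)) = (-1 + (-1 + 3))*(-4*(1 - 4/3)/3) = (-1 + 2)*(-4/3*(-1/3)) = 1*(4/9) = 4/9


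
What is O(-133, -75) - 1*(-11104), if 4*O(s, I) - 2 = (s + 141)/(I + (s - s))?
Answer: 1665671/150 ≈ 11104.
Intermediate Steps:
O(s, I) = ½ + (141 + s)/(4*I) (O(s, I) = ½ + ((s + 141)/(I + (s - s)))/4 = ½ + ((141 + s)/(I + 0))/4 = ½ + ((141 + s)/I)/4 = ½ + (141 + s)/(4*I))
O(-133, -75) - 1*(-11104) = (¼)*(141 - 133 + 2*(-75))/(-75) - 1*(-11104) = (¼)*(-1/75)*(141 - 133 - 150) + 11104 = (¼)*(-1/75)*(-142) + 11104 = 71/150 + 11104 = 1665671/150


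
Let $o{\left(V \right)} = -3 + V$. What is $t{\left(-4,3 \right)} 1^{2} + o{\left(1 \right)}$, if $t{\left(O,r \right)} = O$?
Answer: $-6$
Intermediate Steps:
$t{\left(-4,3 \right)} 1^{2} + o{\left(1 \right)} = - 4 \cdot 1^{2} + \left(-3 + 1\right) = \left(-4\right) 1 - 2 = -4 - 2 = -6$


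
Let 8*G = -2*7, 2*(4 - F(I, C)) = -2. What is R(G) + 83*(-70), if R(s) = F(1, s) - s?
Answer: -23213/4 ≈ -5803.3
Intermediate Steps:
F(I, C) = 5 (F(I, C) = 4 - 1/2*(-2) = 4 + 1 = 5)
G = -7/4 (G = (-2*7)/8 = (1/8)*(-14) = -7/4 ≈ -1.7500)
R(s) = 5 - s
R(G) + 83*(-70) = (5 - 1*(-7/4)) + 83*(-70) = (5 + 7/4) - 5810 = 27/4 - 5810 = -23213/4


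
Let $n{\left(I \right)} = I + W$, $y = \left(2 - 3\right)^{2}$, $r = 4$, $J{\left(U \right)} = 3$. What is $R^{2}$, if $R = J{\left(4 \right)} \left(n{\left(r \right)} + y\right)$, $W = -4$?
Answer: $9$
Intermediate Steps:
$y = 1$ ($y = \left(-1\right)^{2} = 1$)
$n{\left(I \right)} = -4 + I$ ($n{\left(I \right)} = I - 4 = -4 + I$)
$R = 3$ ($R = 3 \left(\left(-4 + 4\right) + 1\right) = 3 \left(0 + 1\right) = 3 \cdot 1 = 3$)
$R^{2} = 3^{2} = 9$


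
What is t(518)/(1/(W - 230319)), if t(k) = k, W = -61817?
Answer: -151326448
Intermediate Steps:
t(518)/(1/(W - 230319)) = 518/(1/(-61817 - 230319)) = 518/(1/(-292136)) = 518/(-1/292136) = 518*(-292136) = -151326448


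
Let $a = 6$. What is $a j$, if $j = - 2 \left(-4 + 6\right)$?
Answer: $-24$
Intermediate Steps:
$j = -4$ ($j = \left(-2\right) 2 = -4$)
$a j = 6 \left(-4\right) = -24$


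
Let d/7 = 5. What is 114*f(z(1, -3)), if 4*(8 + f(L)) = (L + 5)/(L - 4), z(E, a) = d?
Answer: -27132/31 ≈ -875.23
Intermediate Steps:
d = 35 (d = 7*5 = 35)
z(E, a) = 35
f(L) = -8 + (5 + L)/(4*(-4 + L)) (f(L) = -8 + ((L + 5)/(L - 4))/4 = -8 + ((5 + L)/(-4 + L))/4 = -8 + (5 + L)/(4*(-4 + L)))
114*f(z(1, -3)) = 114*((133 - 31*35)/(4*(-4 + 35))) = 114*((¼)*(133 - 1085)/31) = 114*((¼)*(1/31)*(-952)) = 114*(-238/31) = -27132/31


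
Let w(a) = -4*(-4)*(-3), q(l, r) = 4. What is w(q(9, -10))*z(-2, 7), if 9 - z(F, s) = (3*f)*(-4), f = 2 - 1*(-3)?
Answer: -3312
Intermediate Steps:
f = 5 (f = 2 + 3 = 5)
z(F, s) = 69 (z(F, s) = 9 - 3*5*(-4) = 9 - 15*(-4) = 9 - 1*(-60) = 9 + 60 = 69)
w(a) = -48 (w(a) = 16*(-3) = -48)
w(q(9, -10))*z(-2, 7) = -48*69 = -3312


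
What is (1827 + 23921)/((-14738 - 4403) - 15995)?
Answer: -6437/8784 ≈ -0.73281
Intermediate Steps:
(1827 + 23921)/((-14738 - 4403) - 15995) = 25748/(-19141 - 15995) = 25748/(-35136) = 25748*(-1/35136) = -6437/8784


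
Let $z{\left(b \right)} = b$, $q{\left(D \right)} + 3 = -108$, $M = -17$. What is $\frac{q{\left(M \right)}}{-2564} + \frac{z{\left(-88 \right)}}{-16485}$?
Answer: $\frac{2055467}{42267540} \approx 0.04863$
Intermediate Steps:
$q{\left(D \right)} = -111$ ($q{\left(D \right)} = -3 - 108 = -111$)
$\frac{q{\left(M \right)}}{-2564} + \frac{z{\left(-88 \right)}}{-16485} = - \frac{111}{-2564} - \frac{88}{-16485} = \left(-111\right) \left(- \frac{1}{2564}\right) - - \frac{88}{16485} = \frac{111}{2564} + \frac{88}{16485} = \frac{2055467}{42267540}$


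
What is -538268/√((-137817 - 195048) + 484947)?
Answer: -269134*√16898/25347 ≈ -1380.3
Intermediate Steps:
-538268/√((-137817 - 195048) + 484947) = -538268/√(-332865 + 484947) = -538268*√16898/50694 = -269134*√16898/25347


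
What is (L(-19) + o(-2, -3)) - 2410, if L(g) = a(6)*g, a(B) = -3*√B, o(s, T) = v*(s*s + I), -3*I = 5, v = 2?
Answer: -7216/3 + 57*√6 ≈ -2265.7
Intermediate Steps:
I = -5/3 (I = -⅓*5 = -5/3 ≈ -1.6667)
o(s, T) = -10/3 + 2*s² (o(s, T) = 2*(s*s - 5/3) = 2*(s² - 5/3) = 2*(-5/3 + s²) = -10/3 + 2*s²)
L(g) = -3*g*√6 (L(g) = (-3*√6)*g = -3*g*√6)
(L(-19) + o(-2, -3)) - 2410 = (-3*(-19)*√6 + (-10/3 + 2*(-2)²)) - 2410 = (57*√6 + (-10/3 + 2*4)) - 2410 = (57*√6 + (-10/3 + 8)) - 2410 = (57*√6 + 14/3) - 2410 = (14/3 + 57*√6) - 2410 = -7216/3 + 57*√6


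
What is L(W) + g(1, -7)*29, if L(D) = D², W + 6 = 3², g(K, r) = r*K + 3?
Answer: -107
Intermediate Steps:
g(K, r) = 3 + K*r (g(K, r) = K*r + 3 = 3 + K*r)
W = 3 (W = -6 + 3² = -6 + 9 = 3)
L(W) + g(1, -7)*29 = 3² + (3 + 1*(-7))*29 = 9 + (3 - 7)*29 = 9 - 4*29 = 9 - 116 = -107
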